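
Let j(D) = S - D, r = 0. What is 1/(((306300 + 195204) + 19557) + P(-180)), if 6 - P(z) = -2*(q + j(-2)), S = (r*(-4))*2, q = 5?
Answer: 1/521081 ≈ 1.9191e-6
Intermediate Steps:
S = 0 (S = (0*(-4))*2 = 0*2 = 0)
j(D) = -D (j(D) = 0 - D = -D)
P(z) = 20 (P(z) = 6 - (-2)*(5 - 1*(-2)) = 6 - (-2)*(5 + 2) = 6 - (-2)*7 = 6 - 1*(-14) = 6 + 14 = 20)
1/(((306300 + 195204) + 19557) + P(-180)) = 1/(((306300 + 195204) + 19557) + 20) = 1/((501504 + 19557) + 20) = 1/(521061 + 20) = 1/521081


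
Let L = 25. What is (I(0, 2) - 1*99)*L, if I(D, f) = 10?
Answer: -2225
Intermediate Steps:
(I(0, 2) - 1*99)*L = (10 - 1*99)*25 = (10 - 99)*25 = -89*25 = -2225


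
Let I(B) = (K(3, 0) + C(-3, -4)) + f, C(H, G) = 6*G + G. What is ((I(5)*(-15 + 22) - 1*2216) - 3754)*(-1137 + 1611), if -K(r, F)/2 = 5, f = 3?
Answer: -2945910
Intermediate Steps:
C(H, G) = 7*G
K(r, F) = -10 (K(r, F) = -2*5 = -10)
I(B) = -35 (I(B) = (-10 + 7*(-4)) + 3 = (-10 - 28) + 3 = -38 + 3 = -35)
((I(5)*(-15 + 22) - 1*2216) - 3754)*(-1137 + 1611) = ((-35*(-15 + 22) - 1*2216) - 3754)*(-1137 + 1611) = ((-35*7 - 2216) - 3754)*474 = ((-245 - 2216) - 3754)*474 = (-2461 - 3754)*474 = -6215*474 = -2945910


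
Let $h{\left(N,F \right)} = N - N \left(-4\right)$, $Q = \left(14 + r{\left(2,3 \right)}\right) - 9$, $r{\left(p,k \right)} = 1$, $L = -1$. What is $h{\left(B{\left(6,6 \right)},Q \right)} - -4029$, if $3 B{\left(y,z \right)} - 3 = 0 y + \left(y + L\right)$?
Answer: $\frac{12127}{3} \approx 4042.3$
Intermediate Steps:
$B{\left(y,z \right)} = \frac{2}{3} + \frac{y}{3}$ ($B{\left(y,z \right)} = 1 + \frac{0 y + \left(y - 1\right)}{3} = 1 + \frac{0 + \left(-1 + y\right)}{3} = 1 + \frac{-1 + y}{3} = 1 + \left(- \frac{1}{3} + \frac{y}{3}\right) = \frac{2}{3} + \frac{y}{3}$)
$Q = 6$ ($Q = \left(14 + 1\right) - 9 = 15 - 9 = 6$)
$h{\left(N,F \right)} = 5 N$ ($h{\left(N,F \right)} = N - - 4 N = N + 4 N = 5 N$)
$h{\left(B{\left(6,6 \right)},Q \right)} - -4029 = 5 \left(\frac{2}{3} + \frac{1}{3} \cdot 6\right) - -4029 = 5 \left(\frac{2}{3} + 2\right) + 4029 = 5 \cdot \frac{8}{3} + 4029 = \frac{40}{3} + 4029 = \frac{12127}{3}$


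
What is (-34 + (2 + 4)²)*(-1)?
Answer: -2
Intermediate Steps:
(-34 + (2 + 4)²)*(-1) = (-34 + 6²)*(-1) = (-34 + 36)*(-1) = 2*(-1) = -2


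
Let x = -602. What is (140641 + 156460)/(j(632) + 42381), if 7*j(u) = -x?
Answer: 297101/42467 ≈ 6.9960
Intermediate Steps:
j(u) = 86 (j(u) = (-1*(-602))/7 = (⅐)*602 = 86)
(140641 + 156460)/(j(632) + 42381) = (140641 + 156460)/(86 + 42381) = 297101/42467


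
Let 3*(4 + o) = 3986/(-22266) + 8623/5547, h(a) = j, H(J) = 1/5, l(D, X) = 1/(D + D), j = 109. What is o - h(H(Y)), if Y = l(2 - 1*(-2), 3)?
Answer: -6949971967/61754751 ≈ -112.54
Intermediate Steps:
l(D, X) = 1/(2*D)
Y = ⅛ (Y = 1/(2*(2 - 1*(-2))) = 1/(2*(2 + 2)) = (½)/4 = (½)*(¼) = ⅛ ≈ 0.12500)
H(J) = ⅕
h(a) = 109
o = -218704108/61754751 (o = -4 + (3986/(-22266) + 8623/5547)/3 = -4 + (3986*(-1/22266) + 8623*(1/5547))/3 = -4 + (-1993/11133 + 8623/5547)/3 = -4 + (⅓)*(28314896/20584917) = -4 + 28314896/61754751 = -218704108/61754751 ≈ -3.5415)
o - h(H(Y)) = -218704108/61754751 - 1*109 = -218704108/61754751 - 109 = -6949971967/61754751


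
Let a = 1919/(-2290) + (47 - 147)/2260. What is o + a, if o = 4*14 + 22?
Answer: 19955763/258770 ≈ 77.118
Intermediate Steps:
a = -228297/258770 (a = 1919*(-1/2290) - 100*1/2260 = -1919/2290 - 5/113 = -228297/258770 ≈ -0.88224)
o = 78 (o = 56 + 22 = 78)
o + a = 78 - 228297/258770 = 19955763/258770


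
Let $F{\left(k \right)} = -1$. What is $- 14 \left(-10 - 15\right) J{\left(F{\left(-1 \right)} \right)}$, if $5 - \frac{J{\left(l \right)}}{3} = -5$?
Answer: $10500$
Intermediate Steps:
$J{\left(l \right)} = 30$ ($J{\left(l \right)} = 15 - -15 = 15 + 15 = 30$)
$- 14 \left(-10 - 15\right) J{\left(F{\left(-1 \right)} \right)} = - 14 \left(-10 - 15\right) 30 = \left(-14\right) \left(-25\right) 30 = 350 \cdot 30 = 10500$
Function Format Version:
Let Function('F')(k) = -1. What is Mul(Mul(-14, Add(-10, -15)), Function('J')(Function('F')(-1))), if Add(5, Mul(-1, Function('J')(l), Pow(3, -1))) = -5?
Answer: 10500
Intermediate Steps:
Function('J')(l) = 30 (Function('J')(l) = Add(15, Mul(-3, -5)) = Add(15, 15) = 30)
Mul(Mul(-14, Add(-10, -15)), Function('J')(Function('F')(-1))) = Mul(Mul(-14, Add(-10, -15)), 30) = Mul(Mul(-14, -25), 30) = Mul(350, 30) = 10500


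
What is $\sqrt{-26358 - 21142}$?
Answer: $50 i \sqrt{19} \approx 217.94 i$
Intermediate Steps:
$\sqrt{-26358 - 21142} = \sqrt{-47500} = 50 i \sqrt{19}$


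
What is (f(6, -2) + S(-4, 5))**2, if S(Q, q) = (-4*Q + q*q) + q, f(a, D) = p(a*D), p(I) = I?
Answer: 1156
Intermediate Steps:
f(a, D) = D*a (f(a, D) = a*D = D*a)
S(Q, q) = q + q**2 - 4*Q (S(Q, q) = (-4*Q + q**2) + q = (q**2 - 4*Q) + q = q + q**2 - 4*Q)
(f(6, -2) + S(-4, 5))**2 = (-2*6 + (5 + 5**2 - 4*(-4)))**2 = (-12 + (5 + 25 + 16))**2 = (-12 + 46)**2 = 34**2 = 1156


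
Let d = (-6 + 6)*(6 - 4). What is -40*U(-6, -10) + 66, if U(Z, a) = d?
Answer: 66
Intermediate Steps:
d = 0 (d = 0*2 = 0)
U(Z, a) = 0
-40*U(-6, -10) + 66 = -40*0 + 66 = 0 + 66 = 66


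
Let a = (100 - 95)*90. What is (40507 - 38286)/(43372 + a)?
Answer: 2221/43822 ≈ 0.050682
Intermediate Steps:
a = 450 (a = 5*90 = 450)
(40507 - 38286)/(43372 + a) = (40507 - 38286)/(43372 + 450) = 2221/43822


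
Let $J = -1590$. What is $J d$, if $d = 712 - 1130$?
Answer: $664620$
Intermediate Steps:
$d = -418$
$J d = \left(-1590\right) \left(-418\right) = 664620$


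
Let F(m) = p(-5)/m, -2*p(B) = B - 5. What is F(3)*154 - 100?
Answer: 470/3 ≈ 156.67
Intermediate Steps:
p(B) = 5/2 - B/2 (p(B) = -(B - 5)/2 = -(-5 + B)/2 = 5/2 - B/2)
F(m) = 5/m (F(m) = (5/2 - ½*(-5))/m = (5/2 + 5/2)/m = 5/m)
F(3)*154 - 100 = (5/3)*154 - 100 = 770/3 - 100 = 470/3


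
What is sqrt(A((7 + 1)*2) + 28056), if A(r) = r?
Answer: 22*sqrt(58) ≈ 167.55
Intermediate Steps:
sqrt(A((7 + 1)*2) + 28056) = sqrt((7 + 1)*2 + 28056) = sqrt(8*2 + 28056) = sqrt(16 + 28056) = sqrt(28072) = 22*sqrt(58)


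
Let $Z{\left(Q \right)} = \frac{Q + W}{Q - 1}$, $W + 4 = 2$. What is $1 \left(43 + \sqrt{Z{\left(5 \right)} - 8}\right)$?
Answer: $43 + \frac{i \sqrt{29}}{2} \approx 43.0 + 2.6926 i$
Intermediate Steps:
$W = -2$ ($W = -4 + 2 = -2$)
$Z{\left(Q \right)} = \frac{-2 + Q}{-1 + Q}$ ($Z{\left(Q \right)} = \frac{Q - 2}{Q - 1} = \frac{-2 + Q}{-1 + Q}$)
$1 \left(43 + \sqrt{Z{\left(5 \right)} - 8}\right) = 1 \left(43 + \sqrt{\frac{-2 + 5}{-1 + 5} - 8}\right) = 1 \left(43 + \sqrt{\frac{1}{4} \cdot 3 - 8}\right) = 1 \left(43 + \sqrt{\frac{3}{4} - 8}\right) = 1 \left(43 + \sqrt{- \frac{29}{4}}\right) = 1 \left(43 + \frac{i \sqrt{29}}{2}\right) = 43 + \frac{i \sqrt{29}}{2}$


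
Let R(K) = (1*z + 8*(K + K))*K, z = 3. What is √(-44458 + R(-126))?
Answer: 2*√52295 ≈ 457.36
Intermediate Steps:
R(K) = K*(3 + 16*K) (R(K) = (1*3 + 8*(K + K))*K = (3 + 8*(2*K))*K = (3 + 16*K)*K = K*(3 + 16*K))
√(-44458 + R(-126)) = √(-44458 - 126*(3 + 16*(-126))) = √(-44458 - 126*(3 - 2016)) = √(-44458 - 126*(-2013)) = √(-44458 + 253638) = √209180 = 2*√52295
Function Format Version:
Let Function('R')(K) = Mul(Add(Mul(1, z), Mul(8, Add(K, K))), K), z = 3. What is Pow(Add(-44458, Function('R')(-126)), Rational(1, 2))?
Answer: Mul(2, Pow(52295, Rational(1, 2))) ≈ 457.36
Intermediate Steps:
Function('R')(K) = Mul(K, Add(3, Mul(16, K))) (Function('R')(K) = Mul(Add(Mul(1, 3), Mul(8, Add(K, K))), K) = Mul(Add(3, Mul(8, Mul(2, K))), K) = Mul(Add(3, Mul(16, K)), K) = Mul(K, Add(3, Mul(16, K))))
Pow(Add(-44458, Function('R')(-126)), Rational(1, 2)) = Pow(Add(-44458, Mul(-126, Add(3, Mul(16, -126)))), Rational(1, 2)) = Pow(Add(-44458, Mul(-126, Add(3, -2016))), Rational(1, 2)) = Pow(Add(-44458, Mul(-126, -2013)), Rational(1, 2)) = Pow(Add(-44458, 253638), Rational(1, 2)) = Pow(209180, Rational(1, 2)) = Mul(2, Pow(52295, Rational(1, 2)))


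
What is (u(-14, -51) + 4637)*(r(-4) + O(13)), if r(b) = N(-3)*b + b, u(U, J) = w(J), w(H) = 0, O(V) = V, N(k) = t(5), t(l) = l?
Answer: -51007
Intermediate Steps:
N(k) = 5
u(U, J) = 0
r(b) = 6*b (r(b) = 5*b + b = 6*b)
(u(-14, -51) + 4637)*(r(-4) + O(13)) = (0 + 4637)*(6*(-4) + 13) = 4637*(-24 + 13) = 4637*(-11) = -51007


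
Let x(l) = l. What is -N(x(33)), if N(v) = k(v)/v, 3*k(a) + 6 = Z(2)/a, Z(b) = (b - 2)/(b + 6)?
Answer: 2/33 ≈ 0.060606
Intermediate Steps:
Z(b) = (-2 + b)/(6 + b)
k(a) = -2 (k(a) = -2 + (((-2 + 2)/(6 + 2))/a)/3 = -2 + ((0/8)/a)/3 = -2 + (((⅛)*0)/a)/3 = -2 + (0/a)/3 = -2 + (⅓)*0 = -2 + 0 = -2)
N(v) = -2/v
-N(x(33)) = -(-2)/33 = -1*(-2/33) = 2/33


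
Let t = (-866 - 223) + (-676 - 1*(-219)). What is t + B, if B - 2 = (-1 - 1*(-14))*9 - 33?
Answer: -1460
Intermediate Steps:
t = -1546 (t = -1089 + (-676 + 219) = -1089 - 457 = -1546)
B = 86 (B = 2 + ((-1 - 1*(-14))*9 - 33) = 2 + ((-1 + 14)*9 - 33) = 2 + (13*9 - 33) = 2 + (117 - 33) = 2 + 84 = 86)
t + B = -1546 + 86 = -1460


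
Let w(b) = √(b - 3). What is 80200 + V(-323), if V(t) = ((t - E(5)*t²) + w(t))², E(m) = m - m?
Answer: 184203 - 646*I*√326 ≈ 1.842e+5 - 11664.0*I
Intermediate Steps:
w(b) = √(-3 + b)
E(m) = 0
V(t) = (t + √(-3 + t))² (V(t) = ((t - 0*t²) + √(-3 + t))² = ((t - 1*0) + √(-3 + t))² = ((t + 0) + √(-3 + t))² = (t + √(-3 + t))²)
80200 + V(-323) = 80200 + (-323 + √(-3 - 323))² = 80200 + (-323 + √(-326))² = 80200 + (-323 + I*√326)²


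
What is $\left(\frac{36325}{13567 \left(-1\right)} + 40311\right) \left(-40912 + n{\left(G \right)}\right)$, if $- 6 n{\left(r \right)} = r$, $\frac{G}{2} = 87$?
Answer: $- \frac{22389118574292}{13567} \approx -1.6503 \cdot 10^{9}$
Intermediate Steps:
$G = 174$ ($G = 2 \cdot 87 = 174$)
$n{\left(r \right)} = - \frac{r}{6}$
$\left(\frac{36325}{13567 \left(-1\right)} + 40311\right) \left(-40912 + n{\left(G \right)}\right) = \left(\frac{36325}{13567 \left(-1\right)} + 40311\right) \left(-40912 - 29\right) = \left(\frac{36325}{-13567} + 40311\right) \left(-40912 - 29\right) = \left(36325 \left(- \frac{1}{13567}\right) + 40311\right) \left(-40941\right) = \left(- \frac{36325}{13567} + 40311\right) \left(-40941\right) = \frac{546863012}{13567} \left(-40941\right) = - \frac{22389118574292}{13567}$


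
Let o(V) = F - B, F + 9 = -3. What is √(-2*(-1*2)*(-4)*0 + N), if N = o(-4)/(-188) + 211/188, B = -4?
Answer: √10293/94 ≈ 1.0793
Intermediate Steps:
F = -12 (F = -9 - 3 = -12)
o(V) = -8 (o(V) = -12 - 1*(-4) = -12 + 4 = -8)
N = 219/188 (N = -8/(-188) + 211/188 = -8*(-1/188) + 211*(1/188) = 2/47 + 211/188 = 219/188 ≈ 1.1649)
√(-2*(-1*2)*(-4)*0 + N) = √(-2*(-1*2)*(-4)*0 + 219/188) = √(-(-4)*(-4)*0 + 219/188) = √(-2*8*0 + 219/188) = √(-16*0 + 219/188) = √(0 + 219/188) = √(219/188) = √10293/94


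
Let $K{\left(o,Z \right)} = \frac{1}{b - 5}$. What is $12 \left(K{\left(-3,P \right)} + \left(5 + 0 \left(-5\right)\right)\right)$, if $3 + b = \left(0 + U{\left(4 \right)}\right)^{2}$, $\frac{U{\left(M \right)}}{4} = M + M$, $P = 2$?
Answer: $\frac{15243}{254} \approx 60.012$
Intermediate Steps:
$U{\left(M \right)} = 8 M$ ($U{\left(M \right)} = 4 \left(M + M\right) = 4 \cdot 2 M = 8 M$)
$b = 1021$ ($b = -3 + \left(0 + 8 \cdot 4\right)^{2} = -3 + \left(0 + 32\right)^{2} = -3 + 32^{2} = -3 + 1024 = 1021$)
$K{\left(o,Z \right)} = \frac{1}{1016}$ ($K{\left(o,Z \right)} = \frac{1}{1021 - 5} = \frac{1}{1016}$)
$12 \left(K{\left(-3,P \right)} + \left(5 + 0 \left(-5\right)\right)\right) = 12 \left(\frac{1}{1016} + \left(5 + 0 \left(-5\right)\right)\right) = 12 \left(\frac{1}{1016} + \left(5 + 0\right)\right) = 12 \left(\frac{1}{1016} + 5\right) = 12 \cdot \frac{5081}{1016} = \frac{15243}{254}$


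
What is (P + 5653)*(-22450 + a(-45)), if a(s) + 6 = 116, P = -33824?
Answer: 629340140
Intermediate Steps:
a(s) = 110 (a(s) = -6 + 116 = 110)
(P + 5653)*(-22450 + a(-45)) = (-33824 + 5653)*(-22450 + 110) = -28171*(-22340) = 629340140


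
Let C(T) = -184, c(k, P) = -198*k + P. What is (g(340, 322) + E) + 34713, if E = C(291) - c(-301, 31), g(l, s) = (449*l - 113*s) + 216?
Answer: 91390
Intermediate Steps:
c(k, P) = P - 198*k
g(l, s) = 216 - 113*s + 449*l (g(l, s) = (-113*s + 449*l) + 216 = 216 - 113*s + 449*l)
E = -59813 (E = -184 - (31 - 198*(-301)) = -184 - (31 + 59598) = -184 - 1*59629 = -184 - 59629 = -59813)
(g(340, 322) + E) + 34713 = ((216 - 113*322 + 449*340) - 59813) + 34713 = ((216 - 36386 + 152660) - 59813) + 34713 = (116490 - 59813) + 34713 = 56677 + 34713 = 91390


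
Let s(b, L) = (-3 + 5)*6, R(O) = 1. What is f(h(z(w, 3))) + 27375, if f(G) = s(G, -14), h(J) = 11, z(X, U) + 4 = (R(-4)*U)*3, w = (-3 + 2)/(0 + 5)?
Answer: 27387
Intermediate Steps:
w = -⅕ (w = -1/5 = -1*⅕ = -⅕ ≈ -0.20000)
s(b, L) = 12 (s(b, L) = 2*6 = 12)
z(X, U) = -4 + 3*U (z(X, U) = -4 + (1*U)*3 = -4 + U*3 = -4 + 3*U)
f(G) = 12
f(h(z(w, 3))) + 27375 = 12 + 27375 = 27387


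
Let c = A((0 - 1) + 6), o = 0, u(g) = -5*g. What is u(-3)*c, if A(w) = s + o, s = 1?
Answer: 15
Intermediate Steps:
A(w) = 1 (A(w) = 1 + 0 = 1)
c = 1
u(-3)*c = -5*(-3)*1 = 15*1 = 15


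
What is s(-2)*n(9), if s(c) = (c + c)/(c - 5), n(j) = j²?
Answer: 324/7 ≈ 46.286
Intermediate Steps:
s(c) = 2*c/(-5 + c) (s(c) = (2*c)/(-5 + c) = 2*c/(-5 + c))
s(-2)*n(9) = (2*(-2)/(-5 - 2))*9² = (2*(-2)/(-7))*81 = (2*(-2)*(-⅐))*81 = (4/7)*81 = 324/7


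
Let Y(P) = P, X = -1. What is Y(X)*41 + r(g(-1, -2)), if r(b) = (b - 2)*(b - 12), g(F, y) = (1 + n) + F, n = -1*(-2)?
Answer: -41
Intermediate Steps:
n = 2
g(F, y) = 3 + F (g(F, y) = (1 + 2) + F = 3 + F)
r(b) = (-12 + b)*(-2 + b) (r(b) = (-2 + b)*(-12 + b) = (-12 + b)*(-2 + b))
Y(X)*41 + r(g(-1, -2)) = -1*41 + (24 + (3 - 1)² - 14*(3 - 1)) = -41 + (24 + 2² - 14*2) = -41 + (24 + 4 - 28) = -41 + 0 = -41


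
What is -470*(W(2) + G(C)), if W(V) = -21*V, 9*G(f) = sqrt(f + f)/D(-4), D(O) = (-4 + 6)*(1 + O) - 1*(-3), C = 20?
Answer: 19740 + 940*sqrt(10)/27 ≈ 19850.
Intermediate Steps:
D(O) = 5 + 2*O (D(O) = 2*(1 + O) + 3 = (2 + 2*O) + 3 = 5 + 2*O)
G(f) = -sqrt(2)*sqrt(f)/27 (G(f) = (sqrt(f + f)/(5 + 2*(-4)))/9 = (sqrt(2*f)/(5 - 8))/9 = ((sqrt(2)*sqrt(f))/(-3))/9 = ((sqrt(2)*sqrt(f))*(-1/3))/9 = (-sqrt(2)*sqrt(f)/3)/9 = -sqrt(2)*sqrt(f)/27)
-470*(W(2) + G(C)) = -470*(-21*2 - sqrt(2)*sqrt(20)/27) = -470*(-42 - sqrt(2)*2*sqrt(5)/27) = -470*(-42 - 2*sqrt(10)/27) = 19740 + 940*sqrt(10)/27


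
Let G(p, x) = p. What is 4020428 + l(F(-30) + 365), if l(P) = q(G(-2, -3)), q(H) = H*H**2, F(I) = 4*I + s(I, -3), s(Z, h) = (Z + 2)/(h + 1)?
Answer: 4020420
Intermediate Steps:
s(Z, h) = (2 + Z)/(1 + h)
F(I) = -1 + 7*I/2 (F(I) = 4*I + (2 + I)/(1 - 3) = 4*I + (2 + I)/(-2) = 4*I - (2 + I)/2 = 4*I + (-1 - I/2) = -1 + 7*I/2)
q(H) = H**3
l(P) = -8 (l(P) = (-2)**3 = -8)
4020428 + l(F(-30) + 365) = 4020428 - 8 = 4020420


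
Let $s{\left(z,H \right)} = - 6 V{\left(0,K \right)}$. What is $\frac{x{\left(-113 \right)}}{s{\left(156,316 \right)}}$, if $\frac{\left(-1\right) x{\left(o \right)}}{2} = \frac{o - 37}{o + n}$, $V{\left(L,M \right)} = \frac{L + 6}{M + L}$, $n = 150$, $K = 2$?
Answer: $- \frac{50}{111} \approx -0.45045$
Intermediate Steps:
$V{\left(L,M \right)} = \frac{6 + L}{L + M}$
$x{\left(o \right)} = - \frac{2 \left(-37 + o\right)}{150 + o}$ ($x{\left(o \right)} = - 2 \frac{o - 37}{o + 150} = - 2 \frac{-37 + o}{150 + o} = - \frac{2 \left(-37 + o\right)}{150 + o}$)
$s{\left(z,H \right)} = -18$ ($s{\left(z,H \right)} = - 6 \frac{6 + 0}{0 + 2} = - 6 \cdot \frac{1}{2} \cdot 6 = \left(-6\right) 3 = -18$)
$\frac{x{\left(-113 \right)}}{s{\left(156,316 \right)}} = \frac{2 \frac{1}{150 - 113} \left(37 - -113\right)}{-18} = \frac{2 \left(37 + 113\right)}{37} \left(- \frac{1}{18}\right) = 2 \cdot \frac{1}{37} \cdot 150 \left(- \frac{1}{18}\right) = \frac{300}{37} \left(- \frac{1}{18}\right) = - \frac{50}{111}$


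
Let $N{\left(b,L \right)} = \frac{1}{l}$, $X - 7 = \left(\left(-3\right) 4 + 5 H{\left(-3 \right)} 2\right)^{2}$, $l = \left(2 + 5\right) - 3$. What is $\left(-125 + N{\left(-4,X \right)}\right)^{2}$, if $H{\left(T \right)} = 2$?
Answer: $\frac{249001}{16} \approx 15563.0$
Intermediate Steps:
$l = 4$ ($l = 7 - 3 = 4$)
$X = 71$ ($X = 7 + \left(\left(-3\right) 4 + 5 \cdot 2 \cdot 2\right)^{2} = 7 + \left(-12 + 10 \cdot 2\right)^{2} = 7 + \left(-12 + 20\right)^{2} = 7 + 8^{2} = 7 + 64 = 71$)
$N{\left(b,L \right)} = \frac{1}{4}$
$\left(-125 + N{\left(-4,X \right)}\right)^{2} = \left(-125 + \frac{1}{4}\right)^{2} = \left(- \frac{499}{4}\right)^{2} = \frac{249001}{16}$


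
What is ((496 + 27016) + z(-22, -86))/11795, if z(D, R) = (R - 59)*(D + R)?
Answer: 43172/11795 ≈ 3.6602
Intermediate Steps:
z(D, R) = (-59 + R)*(D + R)
((496 + 27016) + z(-22, -86))/11795 = ((496 + 27016) + ((-86)**2 - 59*(-22) - 59*(-86) - 22*(-86)))/11795 = (27512 + (7396 + 1298 + 5074 + 1892))*(1/11795) = (27512 + 15660)*(1/11795) = 43172*(1/11795) = 43172/11795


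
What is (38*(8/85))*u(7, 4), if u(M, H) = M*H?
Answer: 8512/85 ≈ 100.14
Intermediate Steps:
u(M, H) = H*M
(38*(8/85))*u(7, 4) = (38*(8/85))*(4*7) = (38*(8*(1/85)))*28 = (38*(8/85))*28 = (304/85)*28 = 8512/85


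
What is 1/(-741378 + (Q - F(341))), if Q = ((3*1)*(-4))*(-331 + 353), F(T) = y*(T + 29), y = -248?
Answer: -1/649882 ≈ -1.5387e-6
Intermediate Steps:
F(T) = -7192 - 248*T (F(T) = -248*(T + 29) = -248*(29 + T) = -7192 - 248*T)
Q = -264 (Q = (3*(-4))*22 = -12*22 = -264)
1/(-741378 + (Q - F(341))) = 1/(-741378 + (-264 - (-7192 - 248*341))) = 1/(-741378 + (-264 - (-7192 - 84568))) = 1/(-741378 + (-264 - 1*(-91760))) = 1/(-741378 + (-264 + 91760)) = 1/(-741378 + 91496) = 1/(-649882) = -1/649882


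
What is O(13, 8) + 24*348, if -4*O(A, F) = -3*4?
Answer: 8355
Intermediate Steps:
O(A, F) = 3 (O(A, F) = -(-3)*4/4 = -¼*(-12) = 3)
O(13, 8) + 24*348 = 3 + 24*348 = 3 + 8352 = 8355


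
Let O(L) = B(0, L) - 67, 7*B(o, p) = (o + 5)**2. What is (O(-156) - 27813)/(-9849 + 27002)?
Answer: -195135/120071 ≈ -1.6252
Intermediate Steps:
B(o, p) = (5 + o)**2/7 (B(o, p) = (o + 5)**2/7 = (5 + o)**2/7)
O(L) = -444/7 (O(L) = (5 + 0)**2/7 - 67 = (1/7)*5**2 - 67 = (1/7)*25 - 67 = 25/7 - 67 = -444/7)
(O(-156) - 27813)/(-9849 + 27002) = (-444/7 - 27813)/(-9849 + 27002) = -195135/7/17153 = -195135/7*1/17153 = -195135/120071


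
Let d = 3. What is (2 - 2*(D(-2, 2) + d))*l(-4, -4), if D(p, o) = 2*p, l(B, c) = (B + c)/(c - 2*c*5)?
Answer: -8/9 ≈ -0.88889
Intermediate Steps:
l(B, c) = -(B + c)/(9*c) (l(B, c) = (B + c)/(c - 10*c) = (B + c)/((-9*c)) = (B + c)*(-1/(9*c)) = -(B + c)/(9*c))
(2 - 2*(D(-2, 2) + d))*l(-4, -4) = (2 - 2*(2*(-2) + 3))*((⅑)*(-1*(-4) - 1*(-4))/(-4)) = (2 - 2*(-4 + 3))*((⅑)*(-¼)*(4 + 4)) = (2 - 2*(-1))*((⅑)*(-¼)*8) = (2 + 2)*(-2/9) = 4*(-2/9) = -8/9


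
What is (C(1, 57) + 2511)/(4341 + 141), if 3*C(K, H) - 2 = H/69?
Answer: 86662/154629 ≈ 0.56045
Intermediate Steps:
C(K, H) = ⅔ + H/207 (C(K, H) = ⅔ + (H/69)/3 = ⅔ + H/207)
(C(1, 57) + 2511)/(4341 + 141) = ((⅔ + (1/207)*57) + 2511)/(4341 + 141) = ((⅔ + 19/69) + 2511)/4482 = (65/69 + 2511)*(1/4482) = (173324/69)*(1/4482) = 86662/154629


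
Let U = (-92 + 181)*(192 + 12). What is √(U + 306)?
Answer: √18462 ≈ 135.88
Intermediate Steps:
U = 18156 (U = 89*204 = 18156)
√(U + 306) = √(18156 + 306) = √18462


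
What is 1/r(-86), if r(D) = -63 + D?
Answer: -1/149 ≈ -0.0067114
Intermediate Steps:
1/r(-86) = 1/(-63 - 86) = 1/(-149) = -1/149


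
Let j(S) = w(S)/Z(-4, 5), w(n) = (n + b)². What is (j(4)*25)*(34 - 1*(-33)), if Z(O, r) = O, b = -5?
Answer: -1675/4 ≈ -418.75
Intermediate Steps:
w(n) = (-5 + n)² (w(n) = (n - 5)² = (-5 + n)²)
j(S) = -(-5 + S)²/4 (j(S) = (-5 + S)²/(-4) = (-5 + S)²*(-¼) = -(-5 + S)²/4)
(j(4)*25)*(34 - 1*(-33)) = (-(-5 + 4)²/4*25)*(34 - 1*(-33)) = (-¼*(-1)²*25)*(34 + 33) = (-¼*1*25)*67 = -¼*25*67 = -25/4*67 = -1675/4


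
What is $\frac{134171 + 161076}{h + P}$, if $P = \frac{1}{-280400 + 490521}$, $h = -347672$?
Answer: $- \frac{62037594887}{73053188311} \approx -0.84921$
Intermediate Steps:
$P = \frac{1}{210121} \approx 4.7592 \cdot 10^{-6}$
$\frac{134171 + 161076}{h + P} = \frac{134171 + 161076}{-347672 + \frac{1}{210121}} = \frac{295247}{- \frac{73053188311}{210121}} = 295247 \left(- \frac{210121}{73053188311}\right) = - \frac{62037594887}{73053188311}$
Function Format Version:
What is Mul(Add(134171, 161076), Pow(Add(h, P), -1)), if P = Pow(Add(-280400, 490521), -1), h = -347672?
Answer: Rational(-62037594887, 73053188311) ≈ -0.84921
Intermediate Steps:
P = Rational(1, 210121) (P = Pow(210121, -1) = Rational(1, 210121) ≈ 4.7592e-6)
Mul(Add(134171, 161076), Pow(Add(h, P), -1)) = Mul(Add(134171, 161076), Pow(Add(-347672, Rational(1, 210121)), -1)) = Mul(295247, Pow(Rational(-73053188311, 210121), -1)) = Mul(295247, Rational(-210121, 73053188311)) = Rational(-62037594887, 73053188311)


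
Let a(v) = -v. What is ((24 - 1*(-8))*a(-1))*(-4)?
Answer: -128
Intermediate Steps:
((24 - 1*(-8))*a(-1))*(-4) = ((24 - 1*(-8))*(-1*(-1)))*(-4) = ((24 + 8)*1)*(-4) = (32*1)*(-4) = 32*(-4) = -128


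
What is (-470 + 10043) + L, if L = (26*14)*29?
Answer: 20129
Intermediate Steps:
L = 10556 (L = 364*29 = 10556)
(-470 + 10043) + L = (-470 + 10043) + 10556 = 9573 + 10556 = 20129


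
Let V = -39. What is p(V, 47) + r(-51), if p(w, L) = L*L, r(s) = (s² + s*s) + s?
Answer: 7360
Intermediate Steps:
r(s) = s + 2*s² (r(s) = (s² + s²) + s = 2*s² + s = s + 2*s²)
p(w, L) = L²
p(V, 47) + r(-51) = 47² - 51*(1 + 2*(-51)) = 2209 - 51*(1 - 102) = 2209 - 51*(-101) = 2209 + 5151 = 7360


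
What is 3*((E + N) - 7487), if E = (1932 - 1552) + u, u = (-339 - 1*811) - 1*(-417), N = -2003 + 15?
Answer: -29484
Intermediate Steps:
N = -1988
u = -733 (u = (-339 - 811) + 417 = -1150 + 417 = -733)
E = -353 (E = (1932 - 1552) - 733 = 380 - 733 = -353)
3*((E + N) - 7487) = 3*((-353 - 1988) - 7487) = 3*(-2341 - 7487) = 3*(-9828) = -29484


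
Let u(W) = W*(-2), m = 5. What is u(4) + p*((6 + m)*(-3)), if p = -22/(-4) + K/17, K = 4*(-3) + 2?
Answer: -5783/34 ≈ -170.09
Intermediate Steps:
u(W) = -2*W
K = -10 (K = -12 + 2 = -10)
p = 167/34 (p = -22/(-4) - 10/17 = -22*(-¼) - 10*1/17 = 11/2 - 10/17 = 167/34 ≈ 4.9118)
u(4) + p*((6 + m)*(-3)) = -2*4 + 167*((6 + 5)*(-3))/34 = -8 + 167*(11*(-3))/34 = -8 + (167/34)*(-33) = -8 - 5511/34 = -5783/34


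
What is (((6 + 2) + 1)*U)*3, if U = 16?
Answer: 432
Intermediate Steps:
(((6 + 2) + 1)*U)*3 = (((6 + 2) + 1)*16)*3 = ((8 + 1)*16)*3 = (9*16)*3 = 144*3 = 432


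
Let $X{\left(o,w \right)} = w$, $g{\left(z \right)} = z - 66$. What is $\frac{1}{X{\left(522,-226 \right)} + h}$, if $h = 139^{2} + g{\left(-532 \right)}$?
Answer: $\frac{1}{18497} \approx 5.4063 \cdot 10^{-5}$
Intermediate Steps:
$g{\left(z \right)} = -66 + z$
$h = 18723$ ($h = 139^{2} - 598 = 19321 - 598 = 18723$)
$\frac{1}{X{\left(522,-226 \right)} + h} = \frac{1}{-226 + 18723} = \frac{1}{18497}$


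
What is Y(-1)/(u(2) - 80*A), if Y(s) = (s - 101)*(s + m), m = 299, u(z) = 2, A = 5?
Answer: 15198/199 ≈ 76.372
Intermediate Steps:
Y(s) = (-101 + s)*(299 + s) (Y(s) = (s - 101)*(s + 299) = (-101 + s)*(299 + s))
Y(-1)/(u(2) - 80*A) = (-30199 + (-1)² + 198*(-1))/(2 - 80*5) = (-30199 + 1 - 198)/(2 - 400) = -30396/(-398) = -30396*(-1/398) = 15198/199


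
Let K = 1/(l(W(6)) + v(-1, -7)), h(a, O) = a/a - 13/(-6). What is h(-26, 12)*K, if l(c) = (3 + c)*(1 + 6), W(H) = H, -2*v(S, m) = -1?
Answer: 19/381 ≈ 0.049869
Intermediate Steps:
v(S, m) = ½ (v(S, m) = -½*(-1) = ½)
h(a, O) = 19/6 (h(a, O) = 1 - 13*(-⅙) = 1 + 13/6 = 19/6)
l(c) = 21 + 7*c (l(c) = (3 + c)*7 = 21 + 7*c)
K = 2/127 (K = 1/((21 + 7*6) + ½) = 1/((21 + 42) + ½) = 1/(63 + ½) = 1/(127/2) = 2/127 ≈ 0.015748)
h(-26, 12)*K = (19/6)*(2/127) = 19/381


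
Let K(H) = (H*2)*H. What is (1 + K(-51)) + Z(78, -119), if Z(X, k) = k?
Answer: 5084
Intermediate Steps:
K(H) = 2*H**2 (K(H) = (2*H)*H = 2*H**2)
(1 + K(-51)) + Z(78, -119) = (1 + 2*(-51)**2) - 119 = (1 + 2*2601) - 119 = (1 + 5202) - 119 = 5203 - 119 = 5084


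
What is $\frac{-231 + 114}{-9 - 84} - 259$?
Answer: $- \frac{7990}{31} \approx -257.74$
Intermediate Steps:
$\frac{-231 + 114}{-9 - 84} - 259 = - \frac{117}{-93} - 259 = \left(-117\right) \left(- \frac{1}{93}\right) - 259 = \frac{39}{31} - 259 = - \frac{7990}{31}$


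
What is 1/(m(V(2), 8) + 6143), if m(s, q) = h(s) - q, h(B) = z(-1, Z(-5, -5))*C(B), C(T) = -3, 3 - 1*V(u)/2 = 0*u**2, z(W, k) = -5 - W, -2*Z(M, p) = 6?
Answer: 1/6147 ≈ 0.00016268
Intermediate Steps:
Z(M, p) = -3 (Z(M, p) = -1/2*6 = -3)
V(u) = 6 (V(u) = 6 - 0*u**2 = 6 - 2*0 = 6 + 0 = 6)
h(B) = 12 (h(B) = (-5 - 1*(-1))*(-3) = (-5 + 1)*(-3) = -4*(-3) = 12)
m(s, q) = 12 - q
1/(m(V(2), 8) + 6143) = 1/((12 - 1*8) + 6143) = 1/((12 - 8) + 6143) = 1/(4 + 6143) = 1/6147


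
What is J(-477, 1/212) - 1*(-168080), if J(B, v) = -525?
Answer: 167555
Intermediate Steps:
J(-477, 1/212) - 1*(-168080) = -525 - 1*(-168080) = -525 + 168080 = 167555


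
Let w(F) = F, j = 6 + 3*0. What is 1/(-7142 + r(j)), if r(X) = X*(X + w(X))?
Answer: -1/7070 ≈ -0.00014144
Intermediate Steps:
j = 6 (j = 6 + 0 = 6)
r(X) = 2*X² (r(X) = X*(X + X) = X*(2*X) = 2*X²)
1/(-7142 + r(j)) = 1/(-7142 + 2*6²) = 1/(-7142 + 2*36) = 1/(-7142 + 72) = 1/(-7070) = -1/7070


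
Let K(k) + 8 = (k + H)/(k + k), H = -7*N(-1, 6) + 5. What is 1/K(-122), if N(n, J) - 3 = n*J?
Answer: -61/464 ≈ -0.13147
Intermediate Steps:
N(n, J) = 3 + J*n (N(n, J) = 3 + n*J = 3 + J*n)
H = 26 (H = -7*(3 + 6*(-1)) + 5 = -7*(3 - 6) + 5 = -7*(-3) + 5 = 21 + 5 = 26)
K(k) = -8 + (26 + k)/(2*k) (K(k) = -8 + (k + 26)/(k + k) = -8 + (26 + k)/((2*k)) = -8 + (26 + k)*(1/(2*k)) = -8 + (26 + k)/(2*k))
1/K(-122) = 1/(-15/2 + 13/(-122)) = 1/(-15/2 + 13*(-1/122)) = 1/(-15/2 - 13/122) = 1/(-464/61) = -61/464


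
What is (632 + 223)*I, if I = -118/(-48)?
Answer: 16815/8 ≈ 2101.9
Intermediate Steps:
I = 59/24 (I = -118*(-1/48) = 59/24 ≈ 2.4583)
(632 + 223)*I = (632 + 223)*(59/24) = 855*(59/24) = 16815/8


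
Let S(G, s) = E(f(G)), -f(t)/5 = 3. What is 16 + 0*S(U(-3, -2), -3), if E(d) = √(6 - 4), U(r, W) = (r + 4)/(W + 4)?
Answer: 16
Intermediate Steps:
U(r, W) = (4 + r)/(4 + W)
f(t) = -15 (f(t) = -5*3 = -15)
E(d) = √2
S(G, s) = √2
16 + 0*S(U(-3, -2), -3) = 16 + 0*√2 = 16 + 0 = 16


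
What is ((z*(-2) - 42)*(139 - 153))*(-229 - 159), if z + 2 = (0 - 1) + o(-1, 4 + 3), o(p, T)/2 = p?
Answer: -173824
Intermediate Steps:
o(p, T) = 2*p
z = -5 (z = -2 + ((0 - 1) + 2*(-1)) = -2 + (-1 - 2) = -2 - 3 = -5)
((z*(-2) - 42)*(139 - 153))*(-229 - 159) = ((-5*(-2) - 42)*(139 - 153))*(-229 - 159) = ((10 - 42)*(-14))*(-388) = -32*(-14)*(-388) = 448*(-388) = -173824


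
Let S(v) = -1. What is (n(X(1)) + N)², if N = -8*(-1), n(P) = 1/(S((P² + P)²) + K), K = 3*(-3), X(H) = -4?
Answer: 6241/100 ≈ 62.410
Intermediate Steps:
K = -9
n(P) = -⅒ (n(P) = 1/(-1 - 9) = 1/(-10) = -⅒)
N = 8
(n(X(1)) + N)² = (-⅒ + 8)² = (79/10)² = 6241/100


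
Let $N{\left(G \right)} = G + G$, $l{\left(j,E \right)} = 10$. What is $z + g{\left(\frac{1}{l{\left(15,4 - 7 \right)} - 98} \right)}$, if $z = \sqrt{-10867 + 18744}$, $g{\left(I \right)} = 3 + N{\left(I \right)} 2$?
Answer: $\frac{65}{22} + \sqrt{7877} \approx 91.707$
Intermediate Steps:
$N{\left(G \right)} = 2 G$
$g{\left(I \right)} = 3 + 4 I$ ($g{\left(I \right)} = 3 + 2 I 2 = 3 + 4 I$)
$z = \sqrt{7877} \approx 88.752$
$z + g{\left(\frac{1}{l{\left(15,4 - 7 \right)} - 98} \right)} = \sqrt{7877} + \left(3 + \frac{4}{10 - 98}\right) = \sqrt{7877} + \left(3 + \frac{4}{-88}\right) = \sqrt{7877} + \left(3 + 4 \left(- \frac{1}{88}\right)\right) = \sqrt{7877} + \left(3 - \frac{1}{22}\right) = \sqrt{7877} + \frac{65}{22} = \frac{65}{22} + \sqrt{7877}$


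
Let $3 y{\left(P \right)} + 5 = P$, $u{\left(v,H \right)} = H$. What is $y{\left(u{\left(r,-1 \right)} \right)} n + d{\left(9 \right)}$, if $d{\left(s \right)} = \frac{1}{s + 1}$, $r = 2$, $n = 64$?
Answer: $- \frac{1279}{10} \approx -127.9$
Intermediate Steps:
$y{\left(P \right)} = - \frac{5}{3} + \frac{P}{3}$
$d{\left(s \right)} = \frac{1}{1 + s}$
$y{\left(u{\left(r,-1 \right)} \right)} n + d{\left(9 \right)} = \left(- \frac{5}{3} + \frac{1}{3} \left(-1\right)\right) 64 + \frac{1}{1 + 9} = \left(- \frac{5}{3} - \frac{1}{3}\right) 64 + \frac{1}{10} = \left(-2\right) 64 + \frac{1}{10} = -128 + \frac{1}{10} = - \frac{1279}{10}$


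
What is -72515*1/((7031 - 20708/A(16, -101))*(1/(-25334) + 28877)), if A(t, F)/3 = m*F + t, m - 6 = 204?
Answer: -3893539164194/10901995120701425 ≈ -0.00035714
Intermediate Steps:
m = 210 (m = 6 + 204 = 210)
A(t, F) = 3*t + 630*F (A(t, F) = 3*(210*F + t) = 3*(t + 210*F) = 3*t + 630*F)
-72515*1/((7031 - 20708/A(16, -101))*(1/(-25334) + 28877)) = -72515*1/((7031 - 20708/(3*16 + 630*(-101)))*(1/(-25334) + 28877)) = -72515*1/((7031 - 20708/(48 - 63630))*(-1/25334 + 28877)) = -72515*25334/(731569917*(7031 - 20708/(-63582))) = -72515*25334/(731569917*(7031 - 20708*(-1/63582))) = -72515*25334/(731569917*(7031 + 10354/31791)) = -72515/((223532875/31791)*(731569917/25334)) = -72515/54509975603507125/268464398 = -72515*268464398/54509975603507125 = -3893539164194/10901995120701425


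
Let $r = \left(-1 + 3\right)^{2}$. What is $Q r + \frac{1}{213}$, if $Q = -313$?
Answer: $- \frac{266675}{213} \approx -1252.0$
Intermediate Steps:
$r = 4$ ($r = 2^{2} = 4$)
$Q r + \frac{1}{213} = \left(-313\right) 4 + \frac{1}{213} = -1252 + \frac{1}{213} = - \frac{266675}{213}$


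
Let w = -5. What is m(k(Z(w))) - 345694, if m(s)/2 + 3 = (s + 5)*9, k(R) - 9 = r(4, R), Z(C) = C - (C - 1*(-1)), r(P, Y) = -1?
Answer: -345466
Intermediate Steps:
Z(C) = -1 (Z(C) = C - (C + 1) = C - (1 + C) = C + (-1 - C) = -1)
k(R) = 8 (k(R) = 9 - 1 = 8)
m(s) = 84 + 18*s (m(s) = -6 + 2*((s + 5)*9) = -6 + 2*((5 + s)*9) = -6 + 2*(45 + 9*s) = -6 + (90 + 18*s) = 84 + 18*s)
m(k(Z(w))) - 345694 = (84 + 18*8) - 345694 = (84 + 144) - 345694 = 228 - 345694 = -345466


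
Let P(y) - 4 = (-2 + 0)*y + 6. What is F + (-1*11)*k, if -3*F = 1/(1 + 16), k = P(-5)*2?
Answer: -22441/51 ≈ -440.02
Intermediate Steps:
P(y) = 10 - 2*y (P(y) = 4 + ((-2 + 0)*y + 6) = 4 + (-2*y + 6) = 4 + (6 - 2*y) = 10 - 2*y)
k = 40 (k = (10 - 2*(-5))*2 = (10 + 10)*2 = 20*2 = 40)
F = -1/51 (F = -1/(3*(1 + 16)) = -1/3/17 = -1/3*1/17 = -1/51 ≈ -0.019608)
F + (-1*11)*k = -1/51 - 1*11*40 = -1/51 - 11*40 = -1/51 - 440 = -22441/51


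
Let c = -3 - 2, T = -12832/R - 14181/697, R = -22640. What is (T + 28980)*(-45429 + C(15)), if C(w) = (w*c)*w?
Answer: -1329682926013566/986255 ≈ -1.3482e+9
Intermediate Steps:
T = -19507121/986255 (T = -12832/(-22640) - 14181/697 = -12832*(-1/22640) - 14181*1/697 = 802/1415 - 14181/697 = -19507121/986255 ≈ -19.779)
c = -5
C(w) = -5*w**2 (C(w) = (w*(-5))*w = (-5*w)*w = -5*w**2)
(T + 28980)*(-45429 + C(15)) = (-19507121/986255 + 28980)*(-45429 - 5*15**2) = 28562162779*(-45429 - 5*225)/986255 = 28562162779*(-45429 - 1125)/986255 = (28562162779/986255)*(-46554) = -1329682926013566/986255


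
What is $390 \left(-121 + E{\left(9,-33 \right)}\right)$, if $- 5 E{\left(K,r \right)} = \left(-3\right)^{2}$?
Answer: $-47892$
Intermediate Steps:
$E{\left(K,r \right)} = - \frac{9}{5}$ ($E{\left(K,r \right)} = - \frac{\left(-3\right)^{2}}{5} = \left(- \frac{1}{5}\right) 9 = - \frac{9}{5}$)
$390 \left(-121 + E{\left(9,-33 \right)}\right) = 390 \left(-121 - \frac{9}{5}\right) = 390 \left(- \frac{614}{5}\right) = -47892$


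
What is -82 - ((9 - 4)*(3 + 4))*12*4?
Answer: -1762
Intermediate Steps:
-82 - ((9 - 4)*(3 + 4))*12*4 = -82 - (5*7)*12*4 = -82 - 35*12*4 = -82 - 420*4 = -82 - 1*1680 = -82 - 1680 = -1762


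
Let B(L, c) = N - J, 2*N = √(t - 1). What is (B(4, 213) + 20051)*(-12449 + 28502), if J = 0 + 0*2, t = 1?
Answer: 321878703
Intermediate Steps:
N = 0 (N = √(1 - 1)/2 = √0/2 = (½)*0 = 0)
J = 0 (J = 0 + 0 = 0)
B(L, c) = 0 (B(L, c) = 0 - 1*0 = 0 + 0 = 0)
(B(4, 213) + 20051)*(-12449 + 28502) = (0 + 20051)*(-12449 + 28502) = 20051*16053 = 321878703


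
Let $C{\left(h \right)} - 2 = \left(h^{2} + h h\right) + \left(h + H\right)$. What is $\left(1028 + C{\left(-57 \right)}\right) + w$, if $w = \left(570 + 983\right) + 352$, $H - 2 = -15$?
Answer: $9363$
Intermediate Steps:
$H = -13$ ($H = 2 - 15 = -13$)
$w = 1905$ ($w = 1553 + 352 = 1905$)
$C{\left(h \right)} = -11 + h + 2 h^{2}$ ($C{\left(h \right)} = 2 + \left(\left(h^{2} + h h\right) + \left(h - 13\right)\right) = 2 + \left(\left(h^{2} + h^{2}\right) + \left(-13 + h\right)\right) = 2 + \left(2 h^{2} + \left(-13 + h\right)\right) = 2 + \left(-13 + h + 2 h^{2}\right) = -11 + h + 2 h^{2}$)
$\left(1028 + C{\left(-57 \right)}\right) + w = \left(1028 - \left(68 - 6498\right)\right) + 1905 = \left(1028 - -6430\right) + 1905 = \left(1028 + 6430\right) + 1905 = 7458 + 1905 = 9363$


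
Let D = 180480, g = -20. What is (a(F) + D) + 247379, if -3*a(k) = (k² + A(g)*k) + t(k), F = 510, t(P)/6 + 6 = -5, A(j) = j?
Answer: 344581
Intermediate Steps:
t(P) = -66 (t(P) = -36 + 6*(-5) = -36 - 30 = -66)
a(k) = 22 - k²/3 + 20*k/3 (a(k) = -((k² - 20*k) - 66)/3 = -(-66 + k² - 20*k)/3 = 22 - k²/3 + 20*k/3)
(a(F) + D) + 247379 = ((22 - ⅓*510² + (20/3)*510) + 180480) + 247379 = ((22 - ⅓*260100 + 3400) + 180480) + 247379 = ((22 - 86700 + 3400) + 180480) + 247379 = (-83278 + 180480) + 247379 = 97202 + 247379 = 344581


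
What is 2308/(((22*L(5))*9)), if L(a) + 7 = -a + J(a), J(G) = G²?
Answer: 1154/1287 ≈ 0.89666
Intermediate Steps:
L(a) = -7 + a² - a (L(a) = -7 + (-a + a²) = -7 + (a² - a) = -7 + a² - a)
2308/(((22*L(5))*9)) = 2308/(((22*(-7 + 5² - 1*5))*9)) = 2308/(((22*(-7 + 25 - 5))*9)) = 2308/(((22*13)*9)) = 2308/((286*9)) = 2308/2574 = 2308*(1/2574) = 1154/1287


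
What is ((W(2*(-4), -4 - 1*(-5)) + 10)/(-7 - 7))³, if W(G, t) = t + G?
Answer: -27/2744 ≈ -0.0098397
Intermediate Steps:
W(G, t) = G + t
((W(2*(-4), -4 - 1*(-5)) + 10)/(-7 - 7))³ = (((2*(-4) + (-4 - 1*(-5))) + 10)/(-7 - 7))³ = (((-8 + (-4 + 5)) + 10)/(-14))³ = (((-8 + 1) + 10)*(-1/14))³ = ((-7 + 10)*(-1/14))³ = (3*(-1/14))³ = (-3/14)³ = -27/2744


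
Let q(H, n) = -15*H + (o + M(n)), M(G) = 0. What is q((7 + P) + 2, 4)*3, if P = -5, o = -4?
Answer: -192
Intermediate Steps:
q(H, n) = -4 - 15*H (q(H, n) = -15*H + (-4 + 0) = -15*H - 4 = -4 - 15*H)
q((7 + P) + 2, 4)*3 = (-4 - 15*((7 - 5) + 2))*3 = (-4 - 15*(2 + 2))*3 = (-4 - 15*4)*3 = (-4 - 60)*3 = -64*3 = -192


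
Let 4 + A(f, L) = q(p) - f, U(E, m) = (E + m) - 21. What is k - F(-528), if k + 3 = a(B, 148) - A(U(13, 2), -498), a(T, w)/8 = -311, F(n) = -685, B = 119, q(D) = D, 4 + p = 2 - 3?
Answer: -1803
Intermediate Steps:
p = -5 (p = -4 + (2 - 3) = -4 - 1 = -5)
U(E, m) = -21 + E + m
A(f, L) = -9 - f (A(f, L) = -4 + (-5 - f) = -9 - f)
a(T, w) = -2488 (a(T, w) = 8*(-311) = -2488)
k = -2488 (k = -3 + (-2488 - (-9 - (-21 + 13 + 2))) = -3 + (-2488 - (-9 - 1*(-6))) = -3 + (-2488 - (-9 + 6)) = -3 + (-2488 - 1*(-3)) = -3 + (-2488 + 3) = -3 - 2485 = -2488)
k - F(-528) = -2488 - 1*(-685) = -2488 + 685 = -1803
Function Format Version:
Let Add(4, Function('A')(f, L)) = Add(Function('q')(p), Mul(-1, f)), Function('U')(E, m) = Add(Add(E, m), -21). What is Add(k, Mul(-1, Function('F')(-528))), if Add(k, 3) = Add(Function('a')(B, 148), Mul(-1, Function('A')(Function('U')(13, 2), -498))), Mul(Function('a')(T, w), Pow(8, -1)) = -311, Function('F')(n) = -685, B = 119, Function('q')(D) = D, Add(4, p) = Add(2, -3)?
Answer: -1803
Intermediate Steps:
p = -5 (p = Add(-4, Add(2, -3)) = Add(-4, -1) = -5)
Function('U')(E, m) = Add(-21, E, m)
Function('A')(f, L) = Add(-9, Mul(-1, f)) (Function('A')(f, L) = Add(-4, Add(-5, Mul(-1, f))) = Add(-9, Mul(-1, f)))
Function('a')(T, w) = -2488 (Function('a')(T, w) = Mul(8, -311) = -2488)
k = -2488 (k = Add(-3, Add(-2488, Mul(-1, Add(-9, Mul(-1, Add(-21, 13, 2)))))) = Add(-3, Add(-2488, Mul(-1, Add(-9, Mul(-1, -6))))) = Add(-3, Add(-2488, Mul(-1, Add(-9, 6)))) = Add(-3, Add(-2488, Mul(-1, -3))) = Add(-3, Add(-2488, 3)) = Add(-3, -2485) = -2488)
Add(k, Mul(-1, Function('F')(-528))) = Add(-2488, Mul(-1, -685)) = Add(-2488, 685) = -1803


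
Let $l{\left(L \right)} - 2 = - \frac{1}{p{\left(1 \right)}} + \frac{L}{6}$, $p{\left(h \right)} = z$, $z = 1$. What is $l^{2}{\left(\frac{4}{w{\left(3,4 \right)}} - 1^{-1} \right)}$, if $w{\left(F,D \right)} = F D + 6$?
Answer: $\frac{2209}{2916} \approx 0.75754$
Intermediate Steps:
$w{\left(F,D \right)} = 6 + D F$ ($w{\left(F,D \right)} = D F + 6 = 6 + D F$)
$p{\left(h \right)} = 1$
$l{\left(L \right)} = 1 + \frac{L}{6}$ ($l{\left(L \right)} = 2 + \left(- 1^{-1} + \frac{L}{6}\right) = 2 + \left(\left(-1\right) 1 + L \frac{1}{6}\right) = 2 + \left(-1 + \frac{L}{6}\right) = 1 + \frac{L}{6}$)
$l^{2}{\left(\frac{4}{w{\left(3,4 \right)}} - 1^{-1} \right)} = \left(1 + \frac{\frac{4}{6 + 4 \cdot 3} - 1^{-1}}{6}\right)^{2} = \left(1 + \frac{\frac{4}{6 + 12} - 1}{6}\right)^{2} = \left(1 + \frac{\frac{4}{18} - 1}{6}\right)^{2} = \left(1 + \frac{4 \cdot \frac{1}{18} - 1}{6}\right)^{2} = \left(1 + \frac{\frac{2}{9} - 1}{6}\right)^{2} = \left(1 + \frac{1}{6} \left(- \frac{7}{9}\right)\right)^{2} = \left(1 - \frac{7}{54}\right)^{2} = \left(\frac{47}{54}\right)^{2} = \frac{2209}{2916}$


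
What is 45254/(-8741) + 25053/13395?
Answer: -129063019/39028565 ≈ -3.3069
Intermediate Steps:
45254/(-8741) + 25053/13395 = 45254*(-1/8741) + 25053*(1/13395) = -45254/8741 + 8351/4465 = -129063019/39028565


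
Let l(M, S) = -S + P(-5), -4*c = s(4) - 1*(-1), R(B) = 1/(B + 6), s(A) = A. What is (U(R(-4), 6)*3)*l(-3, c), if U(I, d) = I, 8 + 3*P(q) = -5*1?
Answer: -37/8 ≈ -4.6250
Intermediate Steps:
R(B) = 1/(6 + B)
c = -5/4 (c = -(4 - 1*(-1))/4 = -(4 + 1)/4 = -1/4*5 = -5/4 ≈ -1.2500)
P(q) = -13/3 (P(q) = -8/3 + (-5*1)/3 = -8/3 + (1/3)*(-5) = -8/3 - 5/3 = -13/3)
l(M, S) = -13/3 - S (l(M, S) = -S - 13/3 = -13/3 - S)
(U(R(-4), 6)*3)*l(-3, c) = (3/(6 - 4))*(-13/3 - 1*(-5/4)) = (3/2)*(-13/3 + 5/4) = ((1/2)*3)*(-37/12) = (3/2)*(-37/12) = -37/8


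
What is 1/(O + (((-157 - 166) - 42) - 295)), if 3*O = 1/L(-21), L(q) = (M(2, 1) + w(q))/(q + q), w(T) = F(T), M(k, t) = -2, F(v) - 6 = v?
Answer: -17/11206 ≈ -0.0015170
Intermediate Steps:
F(v) = 6 + v
w(T) = 6 + T
L(q) = (4 + q)/(2*q) (L(q) = (-2 + (6 + q))/(q + q) = (4 + q)/((2*q)) = (4 + q)*(1/(2*q)) = (4 + q)/(2*q))
O = 14/17 (O = 1/(3*(((1/2)*(4 - 21)/(-21)))) = 1/(3*(((1/2)*(-1/21)*(-17)))) = 1/(3*(17/42)) = (1/3)*(42/17) = 14/17 ≈ 0.82353)
1/(O + (((-157 - 166) - 42) - 295)) = 1/(14/17 + (((-157 - 166) - 42) - 295)) = 1/(14/17 + ((-323 - 42) - 295)) = 1/(14/17 + (-365 - 295)) = 1/(14/17 - 660) = 1/(-11206/17) = -17/11206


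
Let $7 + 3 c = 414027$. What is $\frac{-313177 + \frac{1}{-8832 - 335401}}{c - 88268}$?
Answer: $- \frac{161708787363}{25682535664} \approx -6.2964$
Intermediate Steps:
$c = \frac{414020}{3}$ ($c = - \frac{7}{3} + \frac{1}{3} \cdot 414027 = - \frac{7}{3} + 138009 = \frac{414020}{3} \approx 1.3801 \cdot 10^{5}$)
$\frac{-313177 + \frac{1}{-8832 - 335401}}{c - 88268} = \frac{-313177 + \frac{1}{-8832 - 335401}}{\frac{414020}{3} - 88268} = \frac{-313177 + \frac{1}{-344233}}{\frac{149216}{3}} = \left(-313177 - \frac{1}{344233}\right) \frac{3}{149216} = \left(- \frac{107805858242}{344233}\right) \frac{3}{149216} = - \frac{161708787363}{25682535664}$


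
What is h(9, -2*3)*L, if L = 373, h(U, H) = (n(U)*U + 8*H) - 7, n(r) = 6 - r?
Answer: -30586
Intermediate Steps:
h(U, H) = -7 + 8*H + U*(6 - U) (h(U, H) = ((6 - U)*U + 8*H) - 7 = (U*(6 - U) + 8*H) - 7 = (8*H + U*(6 - U)) - 7 = -7 + 8*H + U*(6 - U))
h(9, -2*3)*L = (-7 + 8*(-2*3) - 1*9*(-6 + 9))*373 = (-7 + 8*(-6) - 1*9*3)*373 = (-7 - 48 - 27)*373 = -82*373 = -30586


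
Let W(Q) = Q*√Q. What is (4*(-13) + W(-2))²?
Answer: 2696 + 208*I*√2 ≈ 2696.0 + 294.16*I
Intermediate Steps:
W(Q) = Q^(3/2)
(4*(-13) + W(-2))² = (4*(-13) + (-2)^(3/2))² = (-52 - 2*I*√2)²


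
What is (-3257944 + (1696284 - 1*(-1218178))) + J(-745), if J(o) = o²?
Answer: 211543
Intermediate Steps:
(-3257944 + (1696284 - 1*(-1218178))) + J(-745) = (-3257944 + (1696284 - 1*(-1218178))) + (-745)² = (-3257944 + (1696284 + 1218178)) + 555025 = (-3257944 + 2914462) + 555025 = -343482 + 555025 = 211543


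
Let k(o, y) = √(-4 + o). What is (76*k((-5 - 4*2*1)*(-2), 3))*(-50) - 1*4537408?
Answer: -4537408 - 3800*√22 ≈ -4.5552e+6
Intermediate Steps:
(76*k((-5 - 4*2*1)*(-2), 3))*(-50) - 1*4537408 = (76*√(-4 + (-5 - 4*2*1)*(-2)))*(-50) - 1*4537408 = (76*√(-4 + (-5 - 8*1)*(-2)))*(-50) - 4537408 = (76*√(-4 + (-5 - 8)*(-2)))*(-50) - 4537408 = (76*√(-4 - 13*(-2)))*(-50) - 4537408 = (76*√(-4 + 26))*(-50) - 4537408 = (76*√22)*(-50) - 4537408 = -3800*√22 - 4537408 = -4537408 - 3800*√22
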